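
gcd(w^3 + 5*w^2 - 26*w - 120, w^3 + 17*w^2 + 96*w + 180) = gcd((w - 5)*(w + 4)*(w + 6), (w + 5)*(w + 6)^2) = w + 6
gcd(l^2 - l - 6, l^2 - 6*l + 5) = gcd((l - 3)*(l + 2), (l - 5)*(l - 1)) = 1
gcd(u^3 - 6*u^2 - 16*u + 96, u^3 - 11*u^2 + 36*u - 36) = u - 6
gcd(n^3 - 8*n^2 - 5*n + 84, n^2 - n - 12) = n^2 - n - 12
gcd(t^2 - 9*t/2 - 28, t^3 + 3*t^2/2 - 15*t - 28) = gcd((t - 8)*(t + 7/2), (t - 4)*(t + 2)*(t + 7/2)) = t + 7/2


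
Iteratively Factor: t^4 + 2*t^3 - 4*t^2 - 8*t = (t - 2)*(t^3 + 4*t^2 + 4*t) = (t - 2)*(t + 2)*(t^2 + 2*t) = t*(t - 2)*(t + 2)*(t + 2)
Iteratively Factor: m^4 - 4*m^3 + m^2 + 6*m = (m)*(m^3 - 4*m^2 + m + 6) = m*(m - 2)*(m^2 - 2*m - 3) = m*(m - 2)*(m + 1)*(m - 3)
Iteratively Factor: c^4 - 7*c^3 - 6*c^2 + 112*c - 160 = (c - 2)*(c^3 - 5*c^2 - 16*c + 80) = (c - 4)*(c - 2)*(c^2 - c - 20) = (c - 5)*(c - 4)*(c - 2)*(c + 4)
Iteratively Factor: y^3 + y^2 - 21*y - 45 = (y + 3)*(y^2 - 2*y - 15) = (y - 5)*(y + 3)*(y + 3)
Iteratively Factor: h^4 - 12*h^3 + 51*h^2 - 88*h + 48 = (h - 4)*(h^3 - 8*h^2 + 19*h - 12) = (h - 4)*(h - 1)*(h^2 - 7*h + 12) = (h - 4)^2*(h - 1)*(h - 3)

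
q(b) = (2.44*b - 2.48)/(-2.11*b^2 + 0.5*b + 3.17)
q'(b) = (2.44*b - 2.48)*(4.22*b - 0.5)/(-2.11*b^2 + 0.5*b + 3.17)^2 + 2.44/(-2.11*b^2 + 0.5*b + 3.17) = (5.1484*b^2 - 10.4656*b + 8.9748)/(4.4521*b^4 - 2.11*b^3 - 13.1274*b^2 + 3.17*b + 10.0489)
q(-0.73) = -2.54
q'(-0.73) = 6.85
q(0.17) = -0.65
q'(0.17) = 0.72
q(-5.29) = 0.26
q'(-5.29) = 0.06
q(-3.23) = 0.51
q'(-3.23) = 0.23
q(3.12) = -0.32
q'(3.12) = 0.11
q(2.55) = -0.40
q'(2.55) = 0.18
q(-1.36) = 4.10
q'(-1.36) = 16.40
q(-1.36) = 4.10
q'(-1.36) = 16.40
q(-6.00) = 0.23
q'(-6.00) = 0.04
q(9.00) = -0.12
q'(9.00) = 0.01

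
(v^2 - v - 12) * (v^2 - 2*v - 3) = v^4 - 3*v^3 - 13*v^2 + 27*v + 36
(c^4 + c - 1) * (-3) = -3*c^4 - 3*c + 3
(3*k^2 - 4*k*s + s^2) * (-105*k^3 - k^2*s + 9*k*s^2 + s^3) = -315*k^5 + 417*k^4*s - 74*k^3*s^2 - 34*k^2*s^3 + 5*k*s^4 + s^5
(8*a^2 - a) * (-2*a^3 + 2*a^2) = -16*a^5 + 18*a^4 - 2*a^3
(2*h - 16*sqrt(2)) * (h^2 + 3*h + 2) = 2*h^3 - 16*sqrt(2)*h^2 + 6*h^2 - 48*sqrt(2)*h + 4*h - 32*sqrt(2)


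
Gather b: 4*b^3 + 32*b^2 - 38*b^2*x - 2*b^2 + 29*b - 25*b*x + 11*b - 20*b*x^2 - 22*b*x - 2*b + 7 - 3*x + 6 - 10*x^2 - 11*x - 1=4*b^3 + b^2*(30 - 38*x) + b*(-20*x^2 - 47*x + 38) - 10*x^2 - 14*x + 12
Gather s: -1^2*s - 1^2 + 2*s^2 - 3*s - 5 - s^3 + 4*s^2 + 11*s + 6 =-s^3 + 6*s^2 + 7*s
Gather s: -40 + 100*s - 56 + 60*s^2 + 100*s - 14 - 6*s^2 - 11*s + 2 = 54*s^2 + 189*s - 108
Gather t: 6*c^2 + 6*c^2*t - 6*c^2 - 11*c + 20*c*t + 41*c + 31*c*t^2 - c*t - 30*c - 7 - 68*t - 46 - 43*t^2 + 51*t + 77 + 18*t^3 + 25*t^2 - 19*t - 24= 18*t^3 + t^2*(31*c - 18) + t*(6*c^2 + 19*c - 36)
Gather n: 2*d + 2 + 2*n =2*d + 2*n + 2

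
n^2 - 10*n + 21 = (n - 7)*(n - 3)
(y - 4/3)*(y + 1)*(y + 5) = y^3 + 14*y^2/3 - 3*y - 20/3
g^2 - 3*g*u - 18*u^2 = (g - 6*u)*(g + 3*u)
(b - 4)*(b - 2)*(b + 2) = b^3 - 4*b^2 - 4*b + 16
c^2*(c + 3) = c^3 + 3*c^2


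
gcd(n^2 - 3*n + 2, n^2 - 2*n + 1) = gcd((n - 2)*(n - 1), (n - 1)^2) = n - 1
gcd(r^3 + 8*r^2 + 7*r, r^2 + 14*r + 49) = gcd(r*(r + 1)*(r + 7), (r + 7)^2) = r + 7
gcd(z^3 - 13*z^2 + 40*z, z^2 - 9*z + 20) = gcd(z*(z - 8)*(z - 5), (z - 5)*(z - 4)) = z - 5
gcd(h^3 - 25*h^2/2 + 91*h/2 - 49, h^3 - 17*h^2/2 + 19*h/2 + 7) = h^2 - 9*h + 14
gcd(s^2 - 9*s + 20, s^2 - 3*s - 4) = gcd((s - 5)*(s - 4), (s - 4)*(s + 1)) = s - 4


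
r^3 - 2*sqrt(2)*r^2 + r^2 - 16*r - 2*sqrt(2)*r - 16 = (r + 1)*(r - 4*sqrt(2))*(r + 2*sqrt(2))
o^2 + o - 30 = (o - 5)*(o + 6)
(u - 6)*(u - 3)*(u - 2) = u^3 - 11*u^2 + 36*u - 36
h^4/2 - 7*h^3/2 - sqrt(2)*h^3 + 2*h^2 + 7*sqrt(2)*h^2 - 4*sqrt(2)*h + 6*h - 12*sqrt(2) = (h/2 + 1/2)*(h - 6)*(h - 2)*(h - 2*sqrt(2))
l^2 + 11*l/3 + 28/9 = (l + 4/3)*(l + 7/3)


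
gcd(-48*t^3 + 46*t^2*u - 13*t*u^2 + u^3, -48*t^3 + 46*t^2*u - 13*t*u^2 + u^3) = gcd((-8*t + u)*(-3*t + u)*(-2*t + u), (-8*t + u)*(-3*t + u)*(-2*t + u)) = 48*t^3 - 46*t^2*u + 13*t*u^2 - u^3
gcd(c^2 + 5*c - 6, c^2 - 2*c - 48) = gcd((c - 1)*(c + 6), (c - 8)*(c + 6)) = c + 6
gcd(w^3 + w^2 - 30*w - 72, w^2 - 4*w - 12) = w - 6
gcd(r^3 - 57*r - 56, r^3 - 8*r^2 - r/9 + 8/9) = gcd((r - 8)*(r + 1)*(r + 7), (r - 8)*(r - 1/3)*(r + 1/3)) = r - 8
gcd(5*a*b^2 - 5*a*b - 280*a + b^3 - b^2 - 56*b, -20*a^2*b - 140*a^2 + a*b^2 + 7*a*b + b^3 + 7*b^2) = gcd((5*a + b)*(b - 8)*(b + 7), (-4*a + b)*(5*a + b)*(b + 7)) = 5*a*b + 35*a + b^2 + 7*b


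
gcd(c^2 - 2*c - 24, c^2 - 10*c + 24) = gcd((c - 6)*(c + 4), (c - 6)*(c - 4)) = c - 6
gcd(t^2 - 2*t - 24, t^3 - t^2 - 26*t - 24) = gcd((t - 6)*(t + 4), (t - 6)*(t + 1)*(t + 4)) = t^2 - 2*t - 24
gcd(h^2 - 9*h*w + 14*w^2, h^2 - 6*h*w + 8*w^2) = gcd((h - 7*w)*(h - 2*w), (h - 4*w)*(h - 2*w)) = -h + 2*w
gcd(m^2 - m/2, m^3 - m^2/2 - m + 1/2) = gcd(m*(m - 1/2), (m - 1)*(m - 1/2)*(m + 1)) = m - 1/2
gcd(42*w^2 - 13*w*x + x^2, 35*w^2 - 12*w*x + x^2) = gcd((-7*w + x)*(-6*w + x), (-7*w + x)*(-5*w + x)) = -7*w + x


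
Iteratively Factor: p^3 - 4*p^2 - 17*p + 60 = (p + 4)*(p^2 - 8*p + 15) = (p - 5)*(p + 4)*(p - 3)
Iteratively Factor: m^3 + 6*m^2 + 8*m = (m + 4)*(m^2 + 2*m) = m*(m + 4)*(m + 2)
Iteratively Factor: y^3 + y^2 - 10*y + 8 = (y + 4)*(y^2 - 3*y + 2) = (y - 1)*(y + 4)*(y - 2)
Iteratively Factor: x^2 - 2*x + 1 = (x - 1)*(x - 1)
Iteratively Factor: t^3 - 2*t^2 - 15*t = (t + 3)*(t^2 - 5*t) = t*(t + 3)*(t - 5)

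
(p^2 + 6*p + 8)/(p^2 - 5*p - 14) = (p + 4)/(p - 7)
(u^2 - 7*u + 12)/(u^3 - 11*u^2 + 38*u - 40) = (u - 3)/(u^2 - 7*u + 10)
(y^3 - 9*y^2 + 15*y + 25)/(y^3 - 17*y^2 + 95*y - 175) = (y + 1)/(y - 7)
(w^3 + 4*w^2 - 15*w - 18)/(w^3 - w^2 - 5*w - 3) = (w + 6)/(w + 1)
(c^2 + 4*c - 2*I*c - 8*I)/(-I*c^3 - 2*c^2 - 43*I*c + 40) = (I*c^2 + c*(2 + 4*I) + 8)/(c^3 - 2*I*c^2 + 43*c + 40*I)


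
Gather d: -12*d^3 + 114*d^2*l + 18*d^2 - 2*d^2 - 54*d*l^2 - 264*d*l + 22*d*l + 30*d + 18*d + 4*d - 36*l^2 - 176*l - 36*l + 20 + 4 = -12*d^3 + d^2*(114*l + 16) + d*(-54*l^2 - 242*l + 52) - 36*l^2 - 212*l + 24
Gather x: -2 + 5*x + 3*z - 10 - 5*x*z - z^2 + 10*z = x*(5 - 5*z) - z^2 + 13*z - 12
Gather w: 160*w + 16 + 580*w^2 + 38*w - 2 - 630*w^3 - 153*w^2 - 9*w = -630*w^3 + 427*w^2 + 189*w + 14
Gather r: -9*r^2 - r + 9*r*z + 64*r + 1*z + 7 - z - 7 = -9*r^2 + r*(9*z + 63)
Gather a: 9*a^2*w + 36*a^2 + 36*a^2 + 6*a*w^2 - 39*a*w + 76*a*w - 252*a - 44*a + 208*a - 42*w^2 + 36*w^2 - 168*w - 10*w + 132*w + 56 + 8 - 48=a^2*(9*w + 72) + a*(6*w^2 + 37*w - 88) - 6*w^2 - 46*w + 16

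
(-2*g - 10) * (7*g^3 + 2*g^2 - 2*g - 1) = -14*g^4 - 74*g^3 - 16*g^2 + 22*g + 10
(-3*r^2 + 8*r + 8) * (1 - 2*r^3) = 6*r^5 - 16*r^4 - 16*r^3 - 3*r^2 + 8*r + 8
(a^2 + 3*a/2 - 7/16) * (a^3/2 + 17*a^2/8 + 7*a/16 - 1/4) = a^5/2 + 23*a^4/8 + 109*a^3/32 - 67*a^2/128 - 145*a/256 + 7/64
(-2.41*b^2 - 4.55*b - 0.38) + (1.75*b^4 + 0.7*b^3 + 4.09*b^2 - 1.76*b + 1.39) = 1.75*b^4 + 0.7*b^3 + 1.68*b^2 - 6.31*b + 1.01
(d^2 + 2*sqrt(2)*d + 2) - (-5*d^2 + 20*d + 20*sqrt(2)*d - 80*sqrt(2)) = 6*d^2 - 18*sqrt(2)*d - 20*d + 2 + 80*sqrt(2)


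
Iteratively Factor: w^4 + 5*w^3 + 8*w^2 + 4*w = (w + 1)*(w^3 + 4*w^2 + 4*w) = (w + 1)*(w + 2)*(w^2 + 2*w) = w*(w + 1)*(w + 2)*(w + 2)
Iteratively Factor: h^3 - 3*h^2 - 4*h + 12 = (h - 2)*(h^2 - h - 6) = (h - 2)*(h + 2)*(h - 3)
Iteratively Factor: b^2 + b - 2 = (b - 1)*(b + 2)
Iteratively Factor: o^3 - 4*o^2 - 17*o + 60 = (o - 3)*(o^2 - o - 20) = (o - 3)*(o + 4)*(o - 5)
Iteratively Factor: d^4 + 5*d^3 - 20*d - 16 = (d - 2)*(d^3 + 7*d^2 + 14*d + 8) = (d - 2)*(d + 4)*(d^2 + 3*d + 2) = (d - 2)*(d + 1)*(d + 4)*(d + 2)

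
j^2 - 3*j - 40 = (j - 8)*(j + 5)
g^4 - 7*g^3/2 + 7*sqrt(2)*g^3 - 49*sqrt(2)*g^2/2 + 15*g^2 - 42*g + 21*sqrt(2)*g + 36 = (g - 2)*(g - 3/2)*(g + sqrt(2))*(g + 6*sqrt(2))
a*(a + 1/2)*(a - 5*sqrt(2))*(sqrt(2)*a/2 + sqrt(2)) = sqrt(2)*a^4/2 - 5*a^3 + 5*sqrt(2)*a^3/4 - 25*a^2/2 + sqrt(2)*a^2/2 - 5*a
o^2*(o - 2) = o^3 - 2*o^2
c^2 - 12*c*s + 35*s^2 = (c - 7*s)*(c - 5*s)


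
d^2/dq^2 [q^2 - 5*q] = 2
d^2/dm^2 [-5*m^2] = -10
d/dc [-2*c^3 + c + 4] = 1 - 6*c^2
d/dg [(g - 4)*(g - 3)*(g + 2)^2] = 4*g^3 - 9*g^2 - 24*g + 20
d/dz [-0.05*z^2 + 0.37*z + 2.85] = 0.37 - 0.1*z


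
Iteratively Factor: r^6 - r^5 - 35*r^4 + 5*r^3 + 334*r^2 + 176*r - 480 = (r - 5)*(r^5 + 4*r^4 - 15*r^3 - 70*r^2 - 16*r + 96) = (r - 5)*(r - 4)*(r^4 + 8*r^3 + 17*r^2 - 2*r - 24) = (r - 5)*(r - 4)*(r - 1)*(r^3 + 9*r^2 + 26*r + 24) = (r - 5)*(r - 4)*(r - 1)*(r + 4)*(r^2 + 5*r + 6) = (r - 5)*(r - 4)*(r - 1)*(r + 2)*(r + 4)*(r + 3)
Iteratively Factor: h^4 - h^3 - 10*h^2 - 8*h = (h)*(h^3 - h^2 - 10*h - 8) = h*(h - 4)*(h^2 + 3*h + 2) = h*(h - 4)*(h + 2)*(h + 1)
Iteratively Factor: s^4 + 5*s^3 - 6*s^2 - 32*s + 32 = (s - 2)*(s^3 + 7*s^2 + 8*s - 16) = (s - 2)*(s + 4)*(s^2 + 3*s - 4) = (s - 2)*(s + 4)^2*(s - 1)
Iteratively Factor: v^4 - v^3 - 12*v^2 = (v)*(v^3 - v^2 - 12*v) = v^2*(v^2 - v - 12) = v^2*(v - 4)*(v + 3)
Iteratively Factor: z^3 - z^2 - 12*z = (z - 4)*(z^2 + 3*z) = z*(z - 4)*(z + 3)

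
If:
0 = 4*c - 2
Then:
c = 1/2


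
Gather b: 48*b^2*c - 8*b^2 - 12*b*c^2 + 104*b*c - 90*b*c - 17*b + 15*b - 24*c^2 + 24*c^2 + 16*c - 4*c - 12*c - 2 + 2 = b^2*(48*c - 8) + b*(-12*c^2 + 14*c - 2)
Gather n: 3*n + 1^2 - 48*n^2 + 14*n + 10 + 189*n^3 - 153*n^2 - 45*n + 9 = 189*n^3 - 201*n^2 - 28*n + 20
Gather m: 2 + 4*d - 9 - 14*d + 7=-10*d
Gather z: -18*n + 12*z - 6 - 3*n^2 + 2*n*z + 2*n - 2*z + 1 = -3*n^2 - 16*n + z*(2*n + 10) - 5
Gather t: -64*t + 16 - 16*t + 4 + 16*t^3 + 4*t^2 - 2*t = 16*t^3 + 4*t^2 - 82*t + 20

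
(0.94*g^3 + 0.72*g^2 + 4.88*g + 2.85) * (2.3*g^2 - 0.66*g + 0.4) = 2.162*g^5 + 1.0356*g^4 + 11.1248*g^3 + 3.6222*g^2 + 0.0709999999999997*g + 1.14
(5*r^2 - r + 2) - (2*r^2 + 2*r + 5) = 3*r^2 - 3*r - 3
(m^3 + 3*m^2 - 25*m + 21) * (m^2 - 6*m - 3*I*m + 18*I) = m^5 - 3*m^4 - 3*I*m^4 - 43*m^3 + 9*I*m^3 + 171*m^2 + 129*I*m^2 - 126*m - 513*I*m + 378*I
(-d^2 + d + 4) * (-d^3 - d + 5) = d^5 - d^4 - 3*d^3 - 6*d^2 + d + 20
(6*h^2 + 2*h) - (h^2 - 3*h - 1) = 5*h^2 + 5*h + 1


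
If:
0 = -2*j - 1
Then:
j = -1/2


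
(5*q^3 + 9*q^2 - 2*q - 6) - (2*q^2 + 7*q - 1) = 5*q^3 + 7*q^2 - 9*q - 5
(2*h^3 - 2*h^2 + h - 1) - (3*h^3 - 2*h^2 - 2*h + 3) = -h^3 + 3*h - 4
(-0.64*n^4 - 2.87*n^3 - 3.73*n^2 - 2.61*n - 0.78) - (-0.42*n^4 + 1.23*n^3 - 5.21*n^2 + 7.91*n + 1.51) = -0.22*n^4 - 4.1*n^3 + 1.48*n^2 - 10.52*n - 2.29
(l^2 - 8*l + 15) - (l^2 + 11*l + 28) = -19*l - 13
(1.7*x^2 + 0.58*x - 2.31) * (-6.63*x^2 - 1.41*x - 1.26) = -11.271*x^4 - 6.2424*x^3 + 12.3555*x^2 + 2.5263*x + 2.9106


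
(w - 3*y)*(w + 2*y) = w^2 - w*y - 6*y^2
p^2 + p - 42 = (p - 6)*(p + 7)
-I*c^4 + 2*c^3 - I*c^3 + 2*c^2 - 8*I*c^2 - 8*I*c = c*(c - 2*I)*(c + 4*I)*(-I*c - I)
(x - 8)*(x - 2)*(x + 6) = x^3 - 4*x^2 - 44*x + 96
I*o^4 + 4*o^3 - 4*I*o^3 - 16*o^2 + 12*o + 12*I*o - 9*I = (o - 3)*(o - 3*I)*(o - I)*(I*o - I)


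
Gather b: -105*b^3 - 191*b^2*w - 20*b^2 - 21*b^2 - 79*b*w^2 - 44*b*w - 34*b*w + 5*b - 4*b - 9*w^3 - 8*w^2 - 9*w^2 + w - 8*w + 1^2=-105*b^3 + b^2*(-191*w - 41) + b*(-79*w^2 - 78*w + 1) - 9*w^3 - 17*w^2 - 7*w + 1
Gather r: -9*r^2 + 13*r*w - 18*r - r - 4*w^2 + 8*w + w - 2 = -9*r^2 + r*(13*w - 19) - 4*w^2 + 9*w - 2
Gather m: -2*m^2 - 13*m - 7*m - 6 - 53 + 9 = -2*m^2 - 20*m - 50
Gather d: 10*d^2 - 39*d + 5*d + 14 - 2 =10*d^2 - 34*d + 12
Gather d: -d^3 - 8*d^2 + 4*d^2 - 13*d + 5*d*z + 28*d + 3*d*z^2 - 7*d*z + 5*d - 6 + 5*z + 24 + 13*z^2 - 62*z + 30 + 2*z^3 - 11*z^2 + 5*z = -d^3 - 4*d^2 + d*(3*z^2 - 2*z + 20) + 2*z^3 + 2*z^2 - 52*z + 48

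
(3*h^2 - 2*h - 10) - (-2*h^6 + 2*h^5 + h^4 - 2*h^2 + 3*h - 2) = 2*h^6 - 2*h^5 - h^4 + 5*h^2 - 5*h - 8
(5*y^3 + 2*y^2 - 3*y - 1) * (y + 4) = 5*y^4 + 22*y^3 + 5*y^2 - 13*y - 4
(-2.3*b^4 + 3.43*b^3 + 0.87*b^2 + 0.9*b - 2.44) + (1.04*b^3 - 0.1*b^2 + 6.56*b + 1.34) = -2.3*b^4 + 4.47*b^3 + 0.77*b^2 + 7.46*b - 1.1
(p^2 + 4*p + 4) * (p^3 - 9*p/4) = p^5 + 4*p^4 + 7*p^3/4 - 9*p^2 - 9*p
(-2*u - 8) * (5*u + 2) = -10*u^2 - 44*u - 16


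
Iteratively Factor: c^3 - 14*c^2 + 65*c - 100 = (c - 5)*(c^2 - 9*c + 20) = (c - 5)*(c - 4)*(c - 5)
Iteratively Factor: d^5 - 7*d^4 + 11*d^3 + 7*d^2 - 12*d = (d - 4)*(d^4 - 3*d^3 - d^2 + 3*d) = d*(d - 4)*(d^3 - 3*d^2 - d + 3) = d*(d - 4)*(d - 3)*(d^2 - 1) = d*(d - 4)*(d - 3)*(d - 1)*(d + 1)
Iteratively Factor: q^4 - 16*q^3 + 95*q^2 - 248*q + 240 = (q - 4)*(q^3 - 12*q^2 + 47*q - 60) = (q - 4)*(q - 3)*(q^2 - 9*q + 20) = (q - 4)^2*(q - 3)*(q - 5)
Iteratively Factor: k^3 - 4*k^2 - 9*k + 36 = (k + 3)*(k^2 - 7*k + 12) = (k - 4)*(k + 3)*(k - 3)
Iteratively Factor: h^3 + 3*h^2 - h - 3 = (h + 1)*(h^2 + 2*h - 3) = (h + 1)*(h + 3)*(h - 1)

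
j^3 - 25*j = j*(j - 5)*(j + 5)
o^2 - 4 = (o - 2)*(o + 2)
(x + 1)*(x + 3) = x^2 + 4*x + 3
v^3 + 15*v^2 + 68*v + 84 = (v + 2)*(v + 6)*(v + 7)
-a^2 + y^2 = (-a + y)*(a + y)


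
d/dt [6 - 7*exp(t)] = -7*exp(t)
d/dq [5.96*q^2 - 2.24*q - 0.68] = 11.92*q - 2.24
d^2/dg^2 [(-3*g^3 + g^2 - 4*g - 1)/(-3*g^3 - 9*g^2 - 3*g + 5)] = 2*(-90*g^6 + 27*g^5 + 675*g^4 + 588*g^3 + 360*g^2 + 891*g + 89)/(27*g^9 + 243*g^8 + 810*g^7 + 1080*g^6 - 1242*g^4 - 558*g^3 + 540*g^2 + 225*g - 125)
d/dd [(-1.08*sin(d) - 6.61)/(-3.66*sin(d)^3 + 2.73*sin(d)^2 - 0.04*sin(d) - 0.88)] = (-7.9056*sin(d)^3 - 69.6294*sin(d)^2 + 36.0906*sin(d) + 0.686)*cos(d)/(13.3956*sin(d)^6 - 19.9836*sin(d)^5 + 7.7457*sin(d)^4 + 6.2232*sin(d)^3 - 4.8032*sin(d)^2 + 0.0704*sin(d) + 0.7744)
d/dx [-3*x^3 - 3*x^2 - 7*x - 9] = -9*x^2 - 6*x - 7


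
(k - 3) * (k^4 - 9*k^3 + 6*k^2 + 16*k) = k^5 - 12*k^4 + 33*k^3 - 2*k^2 - 48*k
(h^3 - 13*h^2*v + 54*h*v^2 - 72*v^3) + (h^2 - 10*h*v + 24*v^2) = h^3 - 13*h^2*v + h^2 + 54*h*v^2 - 10*h*v - 72*v^3 + 24*v^2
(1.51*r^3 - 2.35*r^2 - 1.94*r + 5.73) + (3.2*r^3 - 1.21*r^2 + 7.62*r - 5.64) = 4.71*r^3 - 3.56*r^2 + 5.68*r + 0.0900000000000007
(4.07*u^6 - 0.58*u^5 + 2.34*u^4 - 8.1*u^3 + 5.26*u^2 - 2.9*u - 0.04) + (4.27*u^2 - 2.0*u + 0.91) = 4.07*u^6 - 0.58*u^5 + 2.34*u^4 - 8.1*u^3 + 9.53*u^2 - 4.9*u + 0.87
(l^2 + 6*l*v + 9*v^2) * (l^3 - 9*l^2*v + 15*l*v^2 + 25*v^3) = l^5 - 3*l^4*v - 30*l^3*v^2 + 34*l^2*v^3 + 285*l*v^4 + 225*v^5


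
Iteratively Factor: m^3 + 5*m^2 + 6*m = (m + 2)*(m^2 + 3*m) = (m + 2)*(m + 3)*(m)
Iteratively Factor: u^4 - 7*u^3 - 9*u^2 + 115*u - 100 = (u - 5)*(u^3 - 2*u^2 - 19*u + 20) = (u - 5)*(u - 1)*(u^2 - u - 20) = (u - 5)*(u - 1)*(u + 4)*(u - 5)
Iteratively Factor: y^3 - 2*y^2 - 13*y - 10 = (y + 1)*(y^2 - 3*y - 10) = (y - 5)*(y + 1)*(y + 2)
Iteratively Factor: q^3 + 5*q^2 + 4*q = (q)*(q^2 + 5*q + 4) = q*(q + 4)*(q + 1)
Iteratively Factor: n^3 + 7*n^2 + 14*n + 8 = (n + 2)*(n^2 + 5*n + 4) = (n + 1)*(n + 2)*(n + 4)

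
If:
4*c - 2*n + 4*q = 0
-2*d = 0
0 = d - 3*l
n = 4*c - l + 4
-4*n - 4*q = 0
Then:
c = -6/5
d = 0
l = 0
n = -4/5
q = 4/5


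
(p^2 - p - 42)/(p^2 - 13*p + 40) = (p^2 - p - 42)/(p^2 - 13*p + 40)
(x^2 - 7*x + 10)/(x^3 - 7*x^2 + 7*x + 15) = (x - 2)/(x^2 - 2*x - 3)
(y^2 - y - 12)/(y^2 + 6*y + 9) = (y - 4)/(y + 3)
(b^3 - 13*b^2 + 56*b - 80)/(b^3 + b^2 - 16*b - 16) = (b^2 - 9*b + 20)/(b^2 + 5*b + 4)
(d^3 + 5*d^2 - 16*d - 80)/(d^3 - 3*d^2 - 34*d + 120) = (d^2 + 9*d + 20)/(d^2 + d - 30)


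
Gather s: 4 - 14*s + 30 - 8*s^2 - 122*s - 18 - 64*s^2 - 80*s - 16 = -72*s^2 - 216*s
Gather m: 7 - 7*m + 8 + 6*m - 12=3 - m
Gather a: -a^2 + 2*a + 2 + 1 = -a^2 + 2*a + 3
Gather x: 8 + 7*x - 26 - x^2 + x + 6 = -x^2 + 8*x - 12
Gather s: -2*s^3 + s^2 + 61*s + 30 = -2*s^3 + s^2 + 61*s + 30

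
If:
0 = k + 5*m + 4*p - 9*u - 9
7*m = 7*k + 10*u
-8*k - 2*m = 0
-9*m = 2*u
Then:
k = 0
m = 0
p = 9/4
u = 0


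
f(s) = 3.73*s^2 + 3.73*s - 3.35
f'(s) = 7.46*s + 3.73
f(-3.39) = 26.87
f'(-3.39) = -21.56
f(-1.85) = 2.52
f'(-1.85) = -10.07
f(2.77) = 35.60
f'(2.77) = 24.39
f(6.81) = 195.03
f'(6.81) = 54.53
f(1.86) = 16.49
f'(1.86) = 17.61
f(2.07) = 20.35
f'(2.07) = 19.17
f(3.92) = 68.59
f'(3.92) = 32.97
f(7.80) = 252.68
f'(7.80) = 61.92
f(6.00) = 153.31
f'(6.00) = 48.49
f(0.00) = -3.35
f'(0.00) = 3.73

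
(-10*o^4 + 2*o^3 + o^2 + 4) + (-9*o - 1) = -10*o^4 + 2*o^3 + o^2 - 9*o + 3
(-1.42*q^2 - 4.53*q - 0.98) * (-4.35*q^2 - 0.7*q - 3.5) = 6.177*q^4 + 20.6995*q^3 + 12.404*q^2 + 16.541*q + 3.43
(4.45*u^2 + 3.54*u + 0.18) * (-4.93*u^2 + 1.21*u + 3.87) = -21.9385*u^4 - 12.0677*u^3 + 20.6175*u^2 + 13.9176*u + 0.6966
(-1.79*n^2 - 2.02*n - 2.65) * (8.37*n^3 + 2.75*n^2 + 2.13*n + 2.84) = -14.9823*n^5 - 21.8299*n^4 - 31.5482*n^3 - 16.6737*n^2 - 11.3813*n - 7.526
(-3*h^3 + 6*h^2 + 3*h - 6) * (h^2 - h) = -3*h^5 + 9*h^4 - 3*h^3 - 9*h^2 + 6*h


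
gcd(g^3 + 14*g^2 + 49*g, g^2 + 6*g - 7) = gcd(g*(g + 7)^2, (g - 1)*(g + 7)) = g + 7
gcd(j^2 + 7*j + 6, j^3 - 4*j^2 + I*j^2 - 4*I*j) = 1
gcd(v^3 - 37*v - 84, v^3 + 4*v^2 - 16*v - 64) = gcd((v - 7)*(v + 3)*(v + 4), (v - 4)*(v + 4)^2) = v + 4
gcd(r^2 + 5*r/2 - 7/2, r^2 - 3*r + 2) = r - 1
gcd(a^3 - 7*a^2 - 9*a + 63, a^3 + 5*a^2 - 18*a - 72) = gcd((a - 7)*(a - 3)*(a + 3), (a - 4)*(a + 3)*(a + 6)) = a + 3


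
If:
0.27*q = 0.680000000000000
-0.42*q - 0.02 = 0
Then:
No Solution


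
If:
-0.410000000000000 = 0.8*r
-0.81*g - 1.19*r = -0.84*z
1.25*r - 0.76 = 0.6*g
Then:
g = -2.33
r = -0.51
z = -2.98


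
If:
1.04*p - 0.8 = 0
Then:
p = 0.77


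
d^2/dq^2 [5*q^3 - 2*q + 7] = 30*q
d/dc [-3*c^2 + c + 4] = 1 - 6*c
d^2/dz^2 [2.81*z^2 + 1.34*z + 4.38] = 5.62000000000000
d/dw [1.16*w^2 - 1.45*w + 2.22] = 2.32*w - 1.45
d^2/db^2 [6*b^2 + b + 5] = 12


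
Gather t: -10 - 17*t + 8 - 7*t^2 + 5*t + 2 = -7*t^2 - 12*t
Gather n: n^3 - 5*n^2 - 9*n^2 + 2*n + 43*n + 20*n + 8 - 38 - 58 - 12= n^3 - 14*n^2 + 65*n - 100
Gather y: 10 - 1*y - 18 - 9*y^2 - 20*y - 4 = -9*y^2 - 21*y - 12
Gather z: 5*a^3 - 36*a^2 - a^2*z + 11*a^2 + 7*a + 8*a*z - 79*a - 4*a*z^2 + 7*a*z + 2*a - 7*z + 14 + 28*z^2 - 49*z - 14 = 5*a^3 - 25*a^2 - 70*a + z^2*(28 - 4*a) + z*(-a^2 + 15*a - 56)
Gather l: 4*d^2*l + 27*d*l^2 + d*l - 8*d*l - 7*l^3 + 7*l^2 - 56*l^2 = -7*l^3 + l^2*(27*d - 49) + l*(4*d^2 - 7*d)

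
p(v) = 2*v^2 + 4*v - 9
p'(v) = 4*v + 4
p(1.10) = -2.18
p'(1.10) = 8.40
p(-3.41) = 0.62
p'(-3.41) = -9.64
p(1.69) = 3.47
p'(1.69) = 10.76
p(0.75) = -4.88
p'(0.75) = 7.00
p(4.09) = 40.82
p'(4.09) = 20.36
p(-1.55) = -10.40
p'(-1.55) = -2.20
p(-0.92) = -10.99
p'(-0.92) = 0.32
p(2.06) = 7.73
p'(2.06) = 12.24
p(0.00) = -9.00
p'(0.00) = 4.00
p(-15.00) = 381.00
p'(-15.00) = -56.00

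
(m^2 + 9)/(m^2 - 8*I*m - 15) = (m + 3*I)/(m - 5*I)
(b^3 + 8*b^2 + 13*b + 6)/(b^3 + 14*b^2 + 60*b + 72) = (b^2 + 2*b + 1)/(b^2 + 8*b + 12)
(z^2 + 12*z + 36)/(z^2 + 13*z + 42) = (z + 6)/(z + 7)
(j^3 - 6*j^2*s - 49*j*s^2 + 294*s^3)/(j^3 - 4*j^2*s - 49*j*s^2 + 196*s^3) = (-j + 6*s)/(-j + 4*s)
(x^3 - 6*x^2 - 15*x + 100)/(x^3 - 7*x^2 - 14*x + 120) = (x - 5)/(x - 6)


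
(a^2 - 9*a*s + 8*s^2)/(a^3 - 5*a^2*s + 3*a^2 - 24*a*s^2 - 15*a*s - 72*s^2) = (a - s)/(a^2 + 3*a*s + 3*a + 9*s)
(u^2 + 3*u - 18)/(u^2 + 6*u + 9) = (u^2 + 3*u - 18)/(u^2 + 6*u + 9)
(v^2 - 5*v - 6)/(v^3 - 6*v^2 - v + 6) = 1/(v - 1)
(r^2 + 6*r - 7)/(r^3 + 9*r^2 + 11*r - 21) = 1/(r + 3)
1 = 1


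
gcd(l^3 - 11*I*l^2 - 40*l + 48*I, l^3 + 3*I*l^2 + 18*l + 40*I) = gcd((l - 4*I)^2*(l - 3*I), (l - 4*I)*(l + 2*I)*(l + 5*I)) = l - 4*I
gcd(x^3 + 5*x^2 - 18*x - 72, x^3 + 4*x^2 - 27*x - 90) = x^2 + 9*x + 18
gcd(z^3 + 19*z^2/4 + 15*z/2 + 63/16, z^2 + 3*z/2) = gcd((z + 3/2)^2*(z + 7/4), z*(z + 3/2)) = z + 3/2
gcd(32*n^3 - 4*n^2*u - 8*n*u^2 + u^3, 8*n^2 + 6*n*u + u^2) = 2*n + u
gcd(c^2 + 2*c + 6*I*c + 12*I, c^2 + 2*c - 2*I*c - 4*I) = c + 2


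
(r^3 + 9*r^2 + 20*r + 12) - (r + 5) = r^3 + 9*r^2 + 19*r + 7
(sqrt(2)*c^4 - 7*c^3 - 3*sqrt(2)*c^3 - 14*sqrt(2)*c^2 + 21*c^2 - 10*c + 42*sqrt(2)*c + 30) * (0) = 0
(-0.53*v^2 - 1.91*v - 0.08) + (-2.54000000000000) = -0.53*v^2 - 1.91*v - 2.62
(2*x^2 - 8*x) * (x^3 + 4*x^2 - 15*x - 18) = 2*x^5 - 62*x^3 + 84*x^2 + 144*x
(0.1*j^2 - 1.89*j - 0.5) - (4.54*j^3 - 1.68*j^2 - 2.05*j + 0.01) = -4.54*j^3 + 1.78*j^2 + 0.16*j - 0.51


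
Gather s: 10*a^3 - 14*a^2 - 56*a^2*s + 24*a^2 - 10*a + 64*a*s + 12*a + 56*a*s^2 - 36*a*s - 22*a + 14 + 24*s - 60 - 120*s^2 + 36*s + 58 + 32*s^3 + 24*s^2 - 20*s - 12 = 10*a^3 + 10*a^2 - 20*a + 32*s^3 + s^2*(56*a - 96) + s*(-56*a^2 + 28*a + 40)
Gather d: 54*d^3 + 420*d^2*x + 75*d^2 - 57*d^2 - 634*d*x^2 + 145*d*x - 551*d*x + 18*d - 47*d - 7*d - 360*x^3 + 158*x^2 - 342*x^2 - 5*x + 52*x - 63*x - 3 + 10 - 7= 54*d^3 + d^2*(420*x + 18) + d*(-634*x^2 - 406*x - 36) - 360*x^3 - 184*x^2 - 16*x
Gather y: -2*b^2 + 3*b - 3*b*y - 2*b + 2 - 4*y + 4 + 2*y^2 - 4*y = -2*b^2 + b + 2*y^2 + y*(-3*b - 8) + 6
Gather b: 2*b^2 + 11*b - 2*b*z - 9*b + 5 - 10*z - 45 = 2*b^2 + b*(2 - 2*z) - 10*z - 40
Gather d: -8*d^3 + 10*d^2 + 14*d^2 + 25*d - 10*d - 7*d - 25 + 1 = -8*d^3 + 24*d^2 + 8*d - 24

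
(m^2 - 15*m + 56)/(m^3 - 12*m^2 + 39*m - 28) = (m - 8)/(m^2 - 5*m + 4)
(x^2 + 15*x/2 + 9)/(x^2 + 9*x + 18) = (x + 3/2)/(x + 3)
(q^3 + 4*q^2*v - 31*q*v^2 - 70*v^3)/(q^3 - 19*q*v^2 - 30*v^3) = (q + 7*v)/(q + 3*v)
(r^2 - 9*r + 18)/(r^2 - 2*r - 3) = (r - 6)/(r + 1)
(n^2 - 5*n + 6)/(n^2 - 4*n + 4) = (n - 3)/(n - 2)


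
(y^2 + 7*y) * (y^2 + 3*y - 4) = y^4 + 10*y^3 + 17*y^2 - 28*y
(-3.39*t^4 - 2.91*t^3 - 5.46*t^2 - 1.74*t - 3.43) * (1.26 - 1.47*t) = 4.9833*t^5 + 0.00630000000000042*t^4 + 4.3596*t^3 - 4.3218*t^2 + 2.8497*t - 4.3218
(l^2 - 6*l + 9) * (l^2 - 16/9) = l^4 - 6*l^3 + 65*l^2/9 + 32*l/3 - 16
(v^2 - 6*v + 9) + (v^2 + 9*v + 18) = 2*v^2 + 3*v + 27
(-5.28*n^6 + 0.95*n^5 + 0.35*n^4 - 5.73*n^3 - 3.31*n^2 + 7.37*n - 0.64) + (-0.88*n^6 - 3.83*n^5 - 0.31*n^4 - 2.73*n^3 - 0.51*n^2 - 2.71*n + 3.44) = -6.16*n^6 - 2.88*n^5 + 0.04*n^4 - 8.46*n^3 - 3.82*n^2 + 4.66*n + 2.8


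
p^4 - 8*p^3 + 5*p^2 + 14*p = p*(p - 7)*(p - 2)*(p + 1)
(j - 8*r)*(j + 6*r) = j^2 - 2*j*r - 48*r^2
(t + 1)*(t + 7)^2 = t^3 + 15*t^2 + 63*t + 49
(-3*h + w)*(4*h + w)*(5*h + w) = -60*h^3 - 7*h^2*w + 6*h*w^2 + w^3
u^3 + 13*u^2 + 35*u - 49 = (u - 1)*(u + 7)^2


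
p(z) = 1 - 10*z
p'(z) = -10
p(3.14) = -30.40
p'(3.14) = -10.00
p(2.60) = -25.00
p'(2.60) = -10.00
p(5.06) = -49.60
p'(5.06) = -10.00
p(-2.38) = 24.80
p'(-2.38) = -10.00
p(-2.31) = 24.10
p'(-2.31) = -10.00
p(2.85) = -27.50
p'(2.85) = -10.00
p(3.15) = -30.50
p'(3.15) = -10.00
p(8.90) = -88.00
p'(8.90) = -10.00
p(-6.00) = 61.00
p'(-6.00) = -10.00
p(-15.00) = 151.00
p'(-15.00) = -10.00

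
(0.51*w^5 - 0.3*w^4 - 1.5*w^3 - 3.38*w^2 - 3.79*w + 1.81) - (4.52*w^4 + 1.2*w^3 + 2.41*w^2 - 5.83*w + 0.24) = 0.51*w^5 - 4.82*w^4 - 2.7*w^3 - 5.79*w^2 + 2.04*w + 1.57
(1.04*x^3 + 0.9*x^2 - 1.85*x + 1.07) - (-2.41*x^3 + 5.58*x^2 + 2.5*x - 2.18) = 3.45*x^3 - 4.68*x^2 - 4.35*x + 3.25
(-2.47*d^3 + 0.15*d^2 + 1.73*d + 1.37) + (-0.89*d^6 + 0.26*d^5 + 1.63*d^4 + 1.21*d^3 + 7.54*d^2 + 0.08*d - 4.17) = -0.89*d^6 + 0.26*d^5 + 1.63*d^4 - 1.26*d^3 + 7.69*d^2 + 1.81*d - 2.8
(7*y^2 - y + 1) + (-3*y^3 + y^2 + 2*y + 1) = -3*y^3 + 8*y^2 + y + 2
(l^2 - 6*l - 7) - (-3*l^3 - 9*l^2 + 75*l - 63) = 3*l^3 + 10*l^2 - 81*l + 56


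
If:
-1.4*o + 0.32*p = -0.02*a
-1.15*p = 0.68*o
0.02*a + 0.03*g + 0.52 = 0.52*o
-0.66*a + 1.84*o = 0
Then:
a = 0.00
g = -17.33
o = 0.00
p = 0.00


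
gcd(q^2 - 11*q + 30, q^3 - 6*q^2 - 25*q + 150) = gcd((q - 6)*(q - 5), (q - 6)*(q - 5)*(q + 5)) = q^2 - 11*q + 30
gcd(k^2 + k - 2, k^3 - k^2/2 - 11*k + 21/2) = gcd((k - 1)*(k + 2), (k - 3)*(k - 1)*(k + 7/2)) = k - 1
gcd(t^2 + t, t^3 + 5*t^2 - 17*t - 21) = t + 1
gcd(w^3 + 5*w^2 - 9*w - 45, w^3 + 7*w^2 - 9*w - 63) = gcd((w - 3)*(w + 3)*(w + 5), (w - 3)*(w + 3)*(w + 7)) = w^2 - 9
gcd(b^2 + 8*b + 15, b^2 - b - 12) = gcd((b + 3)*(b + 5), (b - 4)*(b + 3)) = b + 3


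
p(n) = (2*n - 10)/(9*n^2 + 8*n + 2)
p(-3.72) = -0.18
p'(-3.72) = -0.09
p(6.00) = 0.01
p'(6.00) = 0.00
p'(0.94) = 0.78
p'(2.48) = 0.07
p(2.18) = -0.09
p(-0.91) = -5.44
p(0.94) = -0.46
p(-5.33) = -0.10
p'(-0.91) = -20.06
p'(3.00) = 0.04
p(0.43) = -1.29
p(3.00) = -0.04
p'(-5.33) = -0.03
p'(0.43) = 3.13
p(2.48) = -0.07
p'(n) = (-18*n - 8)*(2*n - 10)/(9*n^2 + 8*n + 2)^2 + 2/(9*n^2 + 8*n + 2) = 6*(-3*n^2 + 30*n + 14)/(81*n^4 + 144*n^3 + 100*n^2 + 32*n + 4)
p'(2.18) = 0.10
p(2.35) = -0.08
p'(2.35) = 0.08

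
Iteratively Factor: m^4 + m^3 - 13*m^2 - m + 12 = (m - 3)*(m^3 + 4*m^2 - m - 4) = (m - 3)*(m + 4)*(m^2 - 1) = (m - 3)*(m + 1)*(m + 4)*(m - 1)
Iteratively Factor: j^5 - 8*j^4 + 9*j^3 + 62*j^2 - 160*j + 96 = (j + 3)*(j^4 - 11*j^3 + 42*j^2 - 64*j + 32) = (j - 1)*(j + 3)*(j^3 - 10*j^2 + 32*j - 32) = (j - 2)*(j - 1)*(j + 3)*(j^2 - 8*j + 16) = (j - 4)*(j - 2)*(j - 1)*(j + 3)*(j - 4)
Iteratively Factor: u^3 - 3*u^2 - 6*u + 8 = (u - 4)*(u^2 + u - 2) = (u - 4)*(u - 1)*(u + 2)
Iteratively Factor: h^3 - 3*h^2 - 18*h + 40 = (h - 2)*(h^2 - h - 20) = (h - 2)*(h + 4)*(h - 5)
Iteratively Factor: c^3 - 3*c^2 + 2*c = (c - 1)*(c^2 - 2*c) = (c - 2)*(c - 1)*(c)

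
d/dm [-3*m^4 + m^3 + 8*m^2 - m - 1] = -12*m^3 + 3*m^2 + 16*m - 1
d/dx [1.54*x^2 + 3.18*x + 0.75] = 3.08*x + 3.18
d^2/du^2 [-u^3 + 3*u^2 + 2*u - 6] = 6 - 6*u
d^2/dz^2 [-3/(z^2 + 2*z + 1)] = -18/(z^4 + 4*z^3 + 6*z^2 + 4*z + 1)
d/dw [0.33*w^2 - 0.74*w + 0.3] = 0.66*w - 0.74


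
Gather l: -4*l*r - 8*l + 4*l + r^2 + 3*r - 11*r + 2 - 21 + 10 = l*(-4*r - 4) + r^2 - 8*r - 9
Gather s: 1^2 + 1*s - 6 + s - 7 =2*s - 12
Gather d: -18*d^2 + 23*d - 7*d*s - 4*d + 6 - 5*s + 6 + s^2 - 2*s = -18*d^2 + d*(19 - 7*s) + s^2 - 7*s + 12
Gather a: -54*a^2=-54*a^2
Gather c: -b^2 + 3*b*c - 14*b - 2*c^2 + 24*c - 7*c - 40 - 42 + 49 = -b^2 - 14*b - 2*c^2 + c*(3*b + 17) - 33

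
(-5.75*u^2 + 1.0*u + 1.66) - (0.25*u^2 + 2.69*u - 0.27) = -6.0*u^2 - 1.69*u + 1.93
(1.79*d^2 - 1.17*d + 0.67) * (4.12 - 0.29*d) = -0.5191*d^3 + 7.7141*d^2 - 5.0147*d + 2.7604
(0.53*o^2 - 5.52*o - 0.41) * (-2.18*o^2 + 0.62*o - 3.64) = -1.1554*o^4 + 12.3622*o^3 - 4.4578*o^2 + 19.8386*o + 1.4924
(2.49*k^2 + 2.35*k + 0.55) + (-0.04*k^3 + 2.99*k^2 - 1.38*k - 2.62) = -0.04*k^3 + 5.48*k^2 + 0.97*k - 2.07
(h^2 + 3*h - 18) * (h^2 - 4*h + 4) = h^4 - h^3 - 26*h^2 + 84*h - 72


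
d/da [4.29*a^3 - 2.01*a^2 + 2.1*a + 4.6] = 12.87*a^2 - 4.02*a + 2.1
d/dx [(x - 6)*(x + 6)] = 2*x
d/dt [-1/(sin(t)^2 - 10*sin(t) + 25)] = 2*cos(t)/(sin(t) - 5)^3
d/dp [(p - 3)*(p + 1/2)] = 2*p - 5/2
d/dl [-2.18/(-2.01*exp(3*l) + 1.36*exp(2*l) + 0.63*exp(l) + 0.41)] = (-13.1454*exp(2*l) + 5.9296*exp(l) + 1.3734)*exp(l)/(-2.01*exp(3*l) + 1.36*exp(2*l) + 0.63*exp(l) + 0.41)^2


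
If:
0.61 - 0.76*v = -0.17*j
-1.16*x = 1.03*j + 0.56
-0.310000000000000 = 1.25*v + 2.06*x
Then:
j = 0.21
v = 0.85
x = -0.67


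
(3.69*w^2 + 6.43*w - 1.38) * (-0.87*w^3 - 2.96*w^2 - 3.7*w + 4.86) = -3.2103*w^5 - 16.5165*w^4 - 31.4852*w^3 - 1.7728*w^2 + 36.3558*w - 6.7068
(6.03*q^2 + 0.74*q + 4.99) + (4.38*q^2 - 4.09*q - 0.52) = 10.41*q^2 - 3.35*q + 4.47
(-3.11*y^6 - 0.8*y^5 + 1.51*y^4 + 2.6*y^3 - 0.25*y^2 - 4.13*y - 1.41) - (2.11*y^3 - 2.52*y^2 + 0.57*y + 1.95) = -3.11*y^6 - 0.8*y^5 + 1.51*y^4 + 0.49*y^3 + 2.27*y^2 - 4.7*y - 3.36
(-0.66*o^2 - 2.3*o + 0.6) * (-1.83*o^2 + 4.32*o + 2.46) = 1.2078*o^4 + 1.3578*o^3 - 12.6576*o^2 - 3.066*o + 1.476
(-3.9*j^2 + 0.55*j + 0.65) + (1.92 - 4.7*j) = -3.9*j^2 - 4.15*j + 2.57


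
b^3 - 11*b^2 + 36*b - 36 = (b - 6)*(b - 3)*(b - 2)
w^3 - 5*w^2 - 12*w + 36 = (w - 6)*(w - 2)*(w + 3)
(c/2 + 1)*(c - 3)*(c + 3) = c^3/2 + c^2 - 9*c/2 - 9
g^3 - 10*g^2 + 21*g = g*(g - 7)*(g - 3)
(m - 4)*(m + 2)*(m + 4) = m^3 + 2*m^2 - 16*m - 32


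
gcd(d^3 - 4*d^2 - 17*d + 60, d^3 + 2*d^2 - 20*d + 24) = 1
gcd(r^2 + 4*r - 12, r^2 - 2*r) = r - 2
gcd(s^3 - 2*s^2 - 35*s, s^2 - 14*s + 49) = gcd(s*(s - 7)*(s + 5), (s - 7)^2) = s - 7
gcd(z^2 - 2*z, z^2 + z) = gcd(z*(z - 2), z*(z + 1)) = z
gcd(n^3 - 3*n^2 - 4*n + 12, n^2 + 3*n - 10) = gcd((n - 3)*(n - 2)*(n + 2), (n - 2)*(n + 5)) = n - 2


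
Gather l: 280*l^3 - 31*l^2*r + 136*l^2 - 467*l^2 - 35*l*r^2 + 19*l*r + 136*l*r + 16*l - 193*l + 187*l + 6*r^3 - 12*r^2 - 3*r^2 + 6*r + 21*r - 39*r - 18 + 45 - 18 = 280*l^3 + l^2*(-31*r - 331) + l*(-35*r^2 + 155*r + 10) + 6*r^3 - 15*r^2 - 12*r + 9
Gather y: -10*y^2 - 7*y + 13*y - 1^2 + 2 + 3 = -10*y^2 + 6*y + 4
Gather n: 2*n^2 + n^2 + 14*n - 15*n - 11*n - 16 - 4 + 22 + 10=3*n^2 - 12*n + 12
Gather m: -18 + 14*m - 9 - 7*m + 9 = 7*m - 18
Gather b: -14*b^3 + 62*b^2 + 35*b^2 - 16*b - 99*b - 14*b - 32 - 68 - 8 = -14*b^3 + 97*b^2 - 129*b - 108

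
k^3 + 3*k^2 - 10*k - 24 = (k - 3)*(k + 2)*(k + 4)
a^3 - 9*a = a*(a - 3)*(a + 3)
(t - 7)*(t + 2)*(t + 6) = t^3 + t^2 - 44*t - 84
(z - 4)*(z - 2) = z^2 - 6*z + 8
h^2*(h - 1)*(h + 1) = h^4 - h^2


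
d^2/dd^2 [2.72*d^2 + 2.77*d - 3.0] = 5.44000000000000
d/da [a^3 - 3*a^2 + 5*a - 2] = 3*a^2 - 6*a + 5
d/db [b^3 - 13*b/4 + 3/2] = 3*b^2 - 13/4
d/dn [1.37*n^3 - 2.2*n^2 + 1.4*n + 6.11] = 4.11*n^2 - 4.4*n + 1.4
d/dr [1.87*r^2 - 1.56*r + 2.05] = 3.74*r - 1.56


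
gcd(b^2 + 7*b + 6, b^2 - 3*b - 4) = b + 1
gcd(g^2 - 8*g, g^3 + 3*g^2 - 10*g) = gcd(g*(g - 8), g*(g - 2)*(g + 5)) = g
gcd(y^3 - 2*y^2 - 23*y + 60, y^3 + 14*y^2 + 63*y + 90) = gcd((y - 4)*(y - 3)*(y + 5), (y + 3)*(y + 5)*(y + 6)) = y + 5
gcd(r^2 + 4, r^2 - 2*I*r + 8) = r + 2*I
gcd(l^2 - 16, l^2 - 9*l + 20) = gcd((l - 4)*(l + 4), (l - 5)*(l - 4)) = l - 4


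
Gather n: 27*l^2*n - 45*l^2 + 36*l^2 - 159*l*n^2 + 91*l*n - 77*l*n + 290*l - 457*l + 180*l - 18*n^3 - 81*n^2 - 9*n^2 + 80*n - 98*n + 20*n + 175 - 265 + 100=-9*l^2 + 13*l - 18*n^3 + n^2*(-159*l - 90) + n*(27*l^2 + 14*l + 2) + 10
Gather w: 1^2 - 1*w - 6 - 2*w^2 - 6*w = -2*w^2 - 7*w - 5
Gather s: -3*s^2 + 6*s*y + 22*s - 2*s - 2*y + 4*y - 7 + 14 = -3*s^2 + s*(6*y + 20) + 2*y + 7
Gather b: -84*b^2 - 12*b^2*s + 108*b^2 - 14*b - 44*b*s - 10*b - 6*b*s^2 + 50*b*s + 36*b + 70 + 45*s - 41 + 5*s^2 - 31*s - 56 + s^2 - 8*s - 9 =b^2*(24 - 12*s) + b*(-6*s^2 + 6*s + 12) + 6*s^2 + 6*s - 36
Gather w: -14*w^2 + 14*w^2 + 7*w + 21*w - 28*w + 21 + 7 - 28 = 0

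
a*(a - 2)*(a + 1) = a^3 - a^2 - 2*a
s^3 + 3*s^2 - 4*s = s*(s - 1)*(s + 4)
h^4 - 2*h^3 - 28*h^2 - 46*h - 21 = (h - 7)*(h + 1)^2*(h + 3)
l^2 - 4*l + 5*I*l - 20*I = (l - 4)*(l + 5*I)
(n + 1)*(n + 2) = n^2 + 3*n + 2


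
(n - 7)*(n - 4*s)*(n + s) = n^3 - 3*n^2*s - 7*n^2 - 4*n*s^2 + 21*n*s + 28*s^2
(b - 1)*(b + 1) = b^2 - 1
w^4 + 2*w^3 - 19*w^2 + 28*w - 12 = (w - 2)*(w - 1)^2*(w + 6)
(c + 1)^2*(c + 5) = c^3 + 7*c^2 + 11*c + 5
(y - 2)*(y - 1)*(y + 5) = y^3 + 2*y^2 - 13*y + 10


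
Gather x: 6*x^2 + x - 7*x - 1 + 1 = 6*x^2 - 6*x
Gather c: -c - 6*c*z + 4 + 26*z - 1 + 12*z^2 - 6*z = c*(-6*z - 1) + 12*z^2 + 20*z + 3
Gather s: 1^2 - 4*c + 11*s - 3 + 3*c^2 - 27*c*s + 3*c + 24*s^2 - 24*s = 3*c^2 - c + 24*s^2 + s*(-27*c - 13) - 2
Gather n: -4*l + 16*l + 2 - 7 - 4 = 12*l - 9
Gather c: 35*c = 35*c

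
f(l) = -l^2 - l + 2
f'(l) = -2*l - 1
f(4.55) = -23.25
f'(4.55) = -10.10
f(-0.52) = 2.25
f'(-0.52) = 0.04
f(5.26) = -30.93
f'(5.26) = -11.52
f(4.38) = -21.56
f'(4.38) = -9.76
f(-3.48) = -6.63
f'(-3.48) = 5.96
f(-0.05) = 2.05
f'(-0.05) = -0.90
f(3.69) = -15.31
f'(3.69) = -8.38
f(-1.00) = 2.00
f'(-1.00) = 1.00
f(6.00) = -40.00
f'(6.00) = -13.00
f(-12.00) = -130.00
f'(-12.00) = 23.00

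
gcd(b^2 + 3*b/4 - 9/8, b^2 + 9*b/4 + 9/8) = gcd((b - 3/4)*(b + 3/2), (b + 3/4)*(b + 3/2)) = b + 3/2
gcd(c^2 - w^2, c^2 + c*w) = c + w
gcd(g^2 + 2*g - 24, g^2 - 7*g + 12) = g - 4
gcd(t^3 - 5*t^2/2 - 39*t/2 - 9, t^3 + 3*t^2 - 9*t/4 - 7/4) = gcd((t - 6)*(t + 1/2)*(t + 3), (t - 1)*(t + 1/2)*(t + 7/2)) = t + 1/2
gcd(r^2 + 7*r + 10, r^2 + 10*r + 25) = r + 5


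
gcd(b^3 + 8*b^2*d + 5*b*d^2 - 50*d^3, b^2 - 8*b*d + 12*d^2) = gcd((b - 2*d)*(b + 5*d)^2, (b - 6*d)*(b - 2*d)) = b - 2*d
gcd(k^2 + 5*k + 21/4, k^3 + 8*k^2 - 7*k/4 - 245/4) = k + 7/2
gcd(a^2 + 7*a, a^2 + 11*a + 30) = 1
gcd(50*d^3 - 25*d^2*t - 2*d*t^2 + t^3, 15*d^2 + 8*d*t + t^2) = 5*d + t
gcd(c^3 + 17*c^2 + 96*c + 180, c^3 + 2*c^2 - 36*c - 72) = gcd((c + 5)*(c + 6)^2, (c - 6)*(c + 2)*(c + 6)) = c + 6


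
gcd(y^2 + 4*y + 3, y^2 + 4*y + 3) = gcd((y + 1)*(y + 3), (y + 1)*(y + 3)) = y^2 + 4*y + 3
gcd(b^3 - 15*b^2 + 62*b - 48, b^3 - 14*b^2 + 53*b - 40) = b^2 - 9*b + 8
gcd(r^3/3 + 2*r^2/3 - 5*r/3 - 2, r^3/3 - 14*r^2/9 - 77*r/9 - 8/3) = r + 3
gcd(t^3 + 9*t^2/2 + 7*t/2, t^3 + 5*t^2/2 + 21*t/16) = t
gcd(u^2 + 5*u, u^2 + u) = u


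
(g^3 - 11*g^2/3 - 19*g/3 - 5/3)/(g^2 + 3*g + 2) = (3*g^2 - 14*g - 5)/(3*(g + 2))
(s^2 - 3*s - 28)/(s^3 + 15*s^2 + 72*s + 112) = (s - 7)/(s^2 + 11*s + 28)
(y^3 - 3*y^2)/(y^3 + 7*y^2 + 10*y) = y*(y - 3)/(y^2 + 7*y + 10)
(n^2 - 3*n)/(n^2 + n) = (n - 3)/(n + 1)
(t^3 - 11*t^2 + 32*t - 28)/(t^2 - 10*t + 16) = (t^2 - 9*t + 14)/(t - 8)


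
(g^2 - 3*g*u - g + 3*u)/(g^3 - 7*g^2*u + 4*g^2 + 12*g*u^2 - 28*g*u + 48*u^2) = (1 - g)/(-g^2 + 4*g*u - 4*g + 16*u)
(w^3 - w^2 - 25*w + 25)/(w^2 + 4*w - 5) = w - 5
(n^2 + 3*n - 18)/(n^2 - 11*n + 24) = (n + 6)/(n - 8)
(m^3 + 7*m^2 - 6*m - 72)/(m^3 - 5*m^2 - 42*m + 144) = (m + 4)/(m - 8)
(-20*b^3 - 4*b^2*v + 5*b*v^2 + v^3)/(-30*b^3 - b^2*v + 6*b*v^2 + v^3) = (2*b + v)/(3*b + v)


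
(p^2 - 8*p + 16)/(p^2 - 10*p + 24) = (p - 4)/(p - 6)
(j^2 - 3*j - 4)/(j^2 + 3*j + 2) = (j - 4)/(j + 2)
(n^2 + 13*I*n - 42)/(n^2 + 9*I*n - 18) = (n + 7*I)/(n + 3*I)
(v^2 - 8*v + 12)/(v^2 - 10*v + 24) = (v - 2)/(v - 4)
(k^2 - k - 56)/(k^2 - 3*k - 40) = (k + 7)/(k + 5)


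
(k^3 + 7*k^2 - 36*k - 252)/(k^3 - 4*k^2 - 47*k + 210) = (k + 6)/(k - 5)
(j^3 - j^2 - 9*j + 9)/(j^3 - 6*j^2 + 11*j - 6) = (j + 3)/(j - 2)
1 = 1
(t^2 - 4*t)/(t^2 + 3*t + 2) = t*(t - 4)/(t^2 + 3*t + 2)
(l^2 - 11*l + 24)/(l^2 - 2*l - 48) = (l - 3)/(l + 6)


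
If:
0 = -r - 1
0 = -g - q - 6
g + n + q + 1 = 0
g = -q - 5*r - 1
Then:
No Solution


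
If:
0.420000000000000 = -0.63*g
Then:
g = -0.67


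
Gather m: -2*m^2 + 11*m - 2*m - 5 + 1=-2*m^2 + 9*m - 4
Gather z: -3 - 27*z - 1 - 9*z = -36*z - 4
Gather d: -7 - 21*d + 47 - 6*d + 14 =54 - 27*d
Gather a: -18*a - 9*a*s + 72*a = a*(54 - 9*s)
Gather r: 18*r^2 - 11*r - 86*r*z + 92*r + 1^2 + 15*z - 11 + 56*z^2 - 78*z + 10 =18*r^2 + r*(81 - 86*z) + 56*z^2 - 63*z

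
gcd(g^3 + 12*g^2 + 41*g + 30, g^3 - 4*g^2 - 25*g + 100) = g + 5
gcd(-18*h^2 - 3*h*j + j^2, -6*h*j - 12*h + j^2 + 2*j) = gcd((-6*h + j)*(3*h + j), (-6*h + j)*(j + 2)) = 6*h - j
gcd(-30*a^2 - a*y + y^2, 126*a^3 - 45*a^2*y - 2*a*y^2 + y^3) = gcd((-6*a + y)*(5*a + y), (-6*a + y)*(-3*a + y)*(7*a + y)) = -6*a + y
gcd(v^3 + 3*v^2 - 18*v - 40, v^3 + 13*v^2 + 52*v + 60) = v^2 + 7*v + 10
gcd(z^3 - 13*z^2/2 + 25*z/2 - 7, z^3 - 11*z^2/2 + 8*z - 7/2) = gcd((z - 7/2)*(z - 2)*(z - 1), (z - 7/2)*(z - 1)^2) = z^2 - 9*z/2 + 7/2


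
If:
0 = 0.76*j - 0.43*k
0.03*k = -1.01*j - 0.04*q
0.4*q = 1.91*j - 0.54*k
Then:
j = 0.00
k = 0.00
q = 0.00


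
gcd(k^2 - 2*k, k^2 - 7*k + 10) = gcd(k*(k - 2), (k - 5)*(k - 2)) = k - 2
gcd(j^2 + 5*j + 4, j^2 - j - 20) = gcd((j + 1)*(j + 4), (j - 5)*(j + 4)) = j + 4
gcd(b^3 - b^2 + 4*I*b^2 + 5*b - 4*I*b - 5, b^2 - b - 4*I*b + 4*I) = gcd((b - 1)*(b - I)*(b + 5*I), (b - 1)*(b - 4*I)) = b - 1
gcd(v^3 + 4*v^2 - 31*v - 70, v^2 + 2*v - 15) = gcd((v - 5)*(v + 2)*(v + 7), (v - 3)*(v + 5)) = 1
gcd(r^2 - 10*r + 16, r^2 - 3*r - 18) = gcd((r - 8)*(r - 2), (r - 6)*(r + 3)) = 1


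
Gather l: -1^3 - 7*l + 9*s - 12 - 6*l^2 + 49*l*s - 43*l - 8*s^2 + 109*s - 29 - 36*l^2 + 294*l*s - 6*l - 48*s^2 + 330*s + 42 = -42*l^2 + l*(343*s - 56) - 56*s^2 + 448*s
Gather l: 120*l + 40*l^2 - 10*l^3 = -10*l^3 + 40*l^2 + 120*l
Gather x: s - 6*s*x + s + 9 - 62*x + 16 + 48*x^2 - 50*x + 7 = 2*s + 48*x^2 + x*(-6*s - 112) + 32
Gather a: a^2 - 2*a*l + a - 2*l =a^2 + a*(1 - 2*l) - 2*l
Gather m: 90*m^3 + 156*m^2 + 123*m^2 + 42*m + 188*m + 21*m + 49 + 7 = 90*m^3 + 279*m^2 + 251*m + 56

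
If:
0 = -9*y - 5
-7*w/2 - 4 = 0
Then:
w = -8/7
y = -5/9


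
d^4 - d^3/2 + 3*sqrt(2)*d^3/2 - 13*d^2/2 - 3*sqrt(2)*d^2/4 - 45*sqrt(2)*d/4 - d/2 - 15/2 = (d - 3)*(d + 5/2)*(d + sqrt(2)/2)*(d + sqrt(2))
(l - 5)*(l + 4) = l^2 - l - 20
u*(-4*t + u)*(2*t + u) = -8*t^2*u - 2*t*u^2 + u^3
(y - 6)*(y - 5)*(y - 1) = y^3 - 12*y^2 + 41*y - 30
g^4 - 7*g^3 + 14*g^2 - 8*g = g*(g - 4)*(g - 2)*(g - 1)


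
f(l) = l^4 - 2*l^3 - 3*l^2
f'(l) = 4*l^3 - 6*l^2 - 6*l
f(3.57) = 33.20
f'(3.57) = 84.11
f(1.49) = -8.35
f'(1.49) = -9.03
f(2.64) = -9.13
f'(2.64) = 15.94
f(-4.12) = 377.08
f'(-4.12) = -356.86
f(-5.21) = 938.21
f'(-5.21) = -697.29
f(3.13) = 5.26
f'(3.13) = 45.10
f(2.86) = -4.42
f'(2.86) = 27.34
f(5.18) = 361.50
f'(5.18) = 363.89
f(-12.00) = 23760.00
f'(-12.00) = -7704.00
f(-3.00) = 108.00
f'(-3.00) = -144.00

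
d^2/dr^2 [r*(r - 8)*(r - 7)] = 6*r - 30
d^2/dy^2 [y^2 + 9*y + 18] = 2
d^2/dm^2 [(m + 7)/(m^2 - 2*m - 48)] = 2*((-3*m - 5)*(-m^2 + 2*m + 48) - 4*(m - 1)^2*(m + 7))/(-m^2 + 2*m + 48)^3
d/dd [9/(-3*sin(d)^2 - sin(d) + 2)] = 9*(6*sin(d) + 1)*cos(d)/(3*sin(d)^2 + sin(d) - 2)^2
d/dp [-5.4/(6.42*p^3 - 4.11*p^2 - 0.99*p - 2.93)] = (104.004*p^2 - 44.388*p - 5.346)/(-6.42*p^3 + 4.11*p^2 + 0.99*p + 2.93)^2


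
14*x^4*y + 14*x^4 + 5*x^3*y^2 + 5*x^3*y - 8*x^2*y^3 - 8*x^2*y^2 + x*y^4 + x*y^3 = (-7*x + y)*(-2*x + y)*(x + y)*(x*y + x)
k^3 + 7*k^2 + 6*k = k*(k + 1)*(k + 6)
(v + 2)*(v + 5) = v^2 + 7*v + 10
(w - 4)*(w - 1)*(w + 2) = w^3 - 3*w^2 - 6*w + 8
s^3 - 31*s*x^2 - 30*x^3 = (s - 6*x)*(s + x)*(s + 5*x)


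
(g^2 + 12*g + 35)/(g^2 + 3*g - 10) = (g + 7)/(g - 2)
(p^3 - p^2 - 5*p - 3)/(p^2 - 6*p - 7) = (p^2 - 2*p - 3)/(p - 7)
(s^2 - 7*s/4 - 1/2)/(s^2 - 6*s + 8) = (s + 1/4)/(s - 4)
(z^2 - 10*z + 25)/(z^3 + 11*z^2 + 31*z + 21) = (z^2 - 10*z + 25)/(z^3 + 11*z^2 + 31*z + 21)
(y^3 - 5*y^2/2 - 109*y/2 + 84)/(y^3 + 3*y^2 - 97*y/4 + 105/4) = 2*(y - 8)/(2*y - 5)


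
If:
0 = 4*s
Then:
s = 0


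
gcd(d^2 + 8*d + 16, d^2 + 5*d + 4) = d + 4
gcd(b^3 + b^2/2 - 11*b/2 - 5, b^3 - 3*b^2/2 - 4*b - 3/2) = b + 1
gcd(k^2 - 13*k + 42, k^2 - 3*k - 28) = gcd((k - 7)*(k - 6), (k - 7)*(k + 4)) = k - 7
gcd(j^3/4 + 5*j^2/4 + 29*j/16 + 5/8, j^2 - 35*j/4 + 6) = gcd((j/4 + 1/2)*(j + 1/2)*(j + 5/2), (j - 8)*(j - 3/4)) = 1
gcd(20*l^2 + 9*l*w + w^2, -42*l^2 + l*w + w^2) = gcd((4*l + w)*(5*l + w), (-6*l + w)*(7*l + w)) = 1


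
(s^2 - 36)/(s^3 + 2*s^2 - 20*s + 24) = (s - 6)/(s^2 - 4*s + 4)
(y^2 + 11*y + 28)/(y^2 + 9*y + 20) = (y + 7)/(y + 5)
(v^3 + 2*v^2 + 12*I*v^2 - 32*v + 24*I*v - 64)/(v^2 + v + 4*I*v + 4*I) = (v^2 + v*(2 + 8*I) + 16*I)/(v + 1)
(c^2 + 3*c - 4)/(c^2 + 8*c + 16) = (c - 1)/(c + 4)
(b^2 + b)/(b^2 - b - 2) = b/(b - 2)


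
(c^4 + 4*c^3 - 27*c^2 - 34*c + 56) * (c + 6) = c^5 + 10*c^4 - 3*c^3 - 196*c^2 - 148*c + 336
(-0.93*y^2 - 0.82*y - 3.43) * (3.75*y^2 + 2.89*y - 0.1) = -3.4875*y^4 - 5.7627*y^3 - 15.1393*y^2 - 9.8307*y + 0.343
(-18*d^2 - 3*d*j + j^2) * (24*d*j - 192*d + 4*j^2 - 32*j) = -432*d^3*j + 3456*d^3 - 144*d^2*j^2 + 1152*d^2*j + 12*d*j^3 - 96*d*j^2 + 4*j^4 - 32*j^3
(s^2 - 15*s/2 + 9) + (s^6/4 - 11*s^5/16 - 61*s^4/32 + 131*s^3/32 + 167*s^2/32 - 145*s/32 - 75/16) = s^6/4 - 11*s^5/16 - 61*s^4/32 + 131*s^3/32 + 199*s^2/32 - 385*s/32 + 69/16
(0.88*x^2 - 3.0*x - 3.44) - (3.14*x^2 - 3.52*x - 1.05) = -2.26*x^2 + 0.52*x - 2.39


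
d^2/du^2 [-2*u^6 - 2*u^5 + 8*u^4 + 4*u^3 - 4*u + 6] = 4*u*(-15*u^3 - 10*u^2 + 24*u + 6)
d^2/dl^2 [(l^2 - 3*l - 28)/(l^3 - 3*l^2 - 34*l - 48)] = 2*(l^6 - 9*l^5 - 39*l^4 + 777*l^3 + 804*l^2 - 11304*l - 21136)/(l^9 - 9*l^8 - 75*l^7 + 441*l^6 + 3414*l^5 - 1908*l^4 - 61768*l^3 - 187200*l^2 - 235008*l - 110592)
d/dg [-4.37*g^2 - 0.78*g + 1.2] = -8.74*g - 0.78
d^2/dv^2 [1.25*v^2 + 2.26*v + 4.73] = 2.50000000000000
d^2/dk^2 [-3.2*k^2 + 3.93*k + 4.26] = -6.40000000000000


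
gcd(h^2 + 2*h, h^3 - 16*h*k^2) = h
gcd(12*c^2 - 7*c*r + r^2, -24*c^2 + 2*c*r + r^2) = -4*c + r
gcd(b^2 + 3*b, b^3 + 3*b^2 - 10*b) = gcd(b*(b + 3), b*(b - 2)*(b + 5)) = b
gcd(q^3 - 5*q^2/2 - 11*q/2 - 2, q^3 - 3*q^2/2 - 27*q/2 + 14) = q - 4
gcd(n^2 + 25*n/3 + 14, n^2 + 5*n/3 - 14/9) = n + 7/3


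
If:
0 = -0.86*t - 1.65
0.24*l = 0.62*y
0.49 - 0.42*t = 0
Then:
No Solution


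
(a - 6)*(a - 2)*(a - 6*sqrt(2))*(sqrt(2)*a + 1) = sqrt(2)*a^4 - 8*sqrt(2)*a^3 - 11*a^3 + 6*sqrt(2)*a^2 + 88*a^2 - 132*a + 48*sqrt(2)*a - 72*sqrt(2)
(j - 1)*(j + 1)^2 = j^3 + j^2 - j - 1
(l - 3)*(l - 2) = l^2 - 5*l + 6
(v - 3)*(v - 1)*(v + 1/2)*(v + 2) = v^4 - 3*v^3/2 - 6*v^2 + 7*v/2 + 3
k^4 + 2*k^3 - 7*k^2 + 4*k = k*(k - 1)^2*(k + 4)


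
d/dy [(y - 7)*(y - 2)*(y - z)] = 3*y^2 - 2*y*z - 18*y + 9*z + 14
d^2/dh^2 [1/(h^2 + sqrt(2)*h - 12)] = 2*(-h^2 - sqrt(2)*h + (2*h + sqrt(2))^2 + 12)/(h^2 + sqrt(2)*h - 12)^3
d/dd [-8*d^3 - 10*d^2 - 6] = 4*d*(-6*d - 5)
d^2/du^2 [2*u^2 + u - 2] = 4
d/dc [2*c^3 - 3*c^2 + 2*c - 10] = 6*c^2 - 6*c + 2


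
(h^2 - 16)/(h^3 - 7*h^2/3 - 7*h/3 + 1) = 3*(h^2 - 16)/(3*h^3 - 7*h^2 - 7*h + 3)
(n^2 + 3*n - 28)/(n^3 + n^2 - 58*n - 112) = (n - 4)/(n^2 - 6*n - 16)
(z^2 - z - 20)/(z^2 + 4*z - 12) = (z^2 - z - 20)/(z^2 + 4*z - 12)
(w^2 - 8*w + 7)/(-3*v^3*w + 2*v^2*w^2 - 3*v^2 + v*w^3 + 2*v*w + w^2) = (w^2 - 8*w + 7)/(-3*v^3*w + 2*v^2*w^2 - 3*v^2 + v*w^3 + 2*v*w + w^2)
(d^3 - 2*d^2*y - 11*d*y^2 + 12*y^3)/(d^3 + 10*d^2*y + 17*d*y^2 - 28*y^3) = (d^2 - d*y - 12*y^2)/(d^2 + 11*d*y + 28*y^2)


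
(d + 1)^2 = d^2 + 2*d + 1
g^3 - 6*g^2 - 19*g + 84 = (g - 7)*(g - 3)*(g + 4)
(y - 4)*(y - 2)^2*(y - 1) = y^4 - 9*y^3 + 28*y^2 - 36*y + 16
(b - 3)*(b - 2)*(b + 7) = b^3 + 2*b^2 - 29*b + 42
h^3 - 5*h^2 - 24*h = h*(h - 8)*(h + 3)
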